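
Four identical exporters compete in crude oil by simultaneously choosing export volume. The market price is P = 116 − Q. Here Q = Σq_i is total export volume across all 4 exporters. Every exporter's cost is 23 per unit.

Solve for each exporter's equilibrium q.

18.6

A representative exporter's profit is π_i = q_i(116 − Q) − 23q_i, with Q = q_i + Σ_{j≠i} q_j.
First-order condition: 93 − 2q_i − Σ_{j≠i} q_j = 0.
Imposing symmetry (q_j = q for all j) turns Σ_{j≠i} q_j into 3q, so 93 = 5q and q = 18.6.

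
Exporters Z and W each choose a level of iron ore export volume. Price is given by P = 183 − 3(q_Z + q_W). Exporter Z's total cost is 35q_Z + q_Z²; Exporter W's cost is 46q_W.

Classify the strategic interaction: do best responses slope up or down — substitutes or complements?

Exporter Z's profit: π = q_Z(183 − 3(q_Z + q_W)) − 35q_Z − q_Z².
∂π/∂q_Z = 148 − 8q_Z − 3q_W = 0, so q_Z = 18.5 − 0.375q_W.
The best-response slope dq_Z/dq_W = −0.375 < 0: the reaction function is downward-sloping, so the choices are strategic substitutes.

strategic substitutes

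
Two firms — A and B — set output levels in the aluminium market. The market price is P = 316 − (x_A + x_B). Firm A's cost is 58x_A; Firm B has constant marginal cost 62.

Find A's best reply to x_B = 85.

Firm A's profit: π = x_A(316 − (x_A + x_B)) − 58x_A.
∂π/∂x_A = 258 − 2x_A − x_B = 0, so x_A = 129 − 0.5x_B.
At x_B = 85: x_A = 129 − 0.5·85 = 86.5.

86.5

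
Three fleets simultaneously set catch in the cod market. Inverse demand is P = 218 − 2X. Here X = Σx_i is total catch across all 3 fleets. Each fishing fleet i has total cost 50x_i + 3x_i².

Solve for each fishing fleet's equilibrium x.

A representative fishing fleet's profit is π_i = x_i(218 − 2X) − 50x_i − 3x_i², with X = x_i + Σ_{j≠i} x_j.
First-order condition: 168 − 10x_i − 2Σ_{j≠i} x_j = 0.
In a symmetric equilibrium every fishing fleet chooses the same x, so Σ_{j≠i} x_j = 2x. The condition becomes 168 − 14x = 0, giving x = 168/14 = 12.

12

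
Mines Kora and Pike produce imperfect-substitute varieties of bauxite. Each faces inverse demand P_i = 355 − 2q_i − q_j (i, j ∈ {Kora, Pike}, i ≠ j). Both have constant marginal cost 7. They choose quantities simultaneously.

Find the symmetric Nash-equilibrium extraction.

69.6

Mine Kora's profit: π = q_{Kora}(355 − 2q_{Kora} − q_{Pike}) − 7q_{Kora}.
∂π/∂q_{Kora} = 348 − 4q_{Kora} − q_{Pike} = 0 ⇒ q_{Kora} = 87 − 0.25q_{Pike}.
By symmetry q_{Pike} = q_{Kora}; substituting into the reaction function, 1.25q_{Kora} = 87 and q_{Kora} = 69.6.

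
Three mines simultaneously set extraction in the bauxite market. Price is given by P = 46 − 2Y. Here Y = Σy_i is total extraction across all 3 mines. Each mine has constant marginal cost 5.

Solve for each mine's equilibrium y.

5.125

A representative mine's profit is π_i = y_i(46 − 2Y) − 5y_i, with Y = y_i + Σ_{j≠i} y_j.
First-order condition: 41 − 4y_i − 2Σ_{j≠i} y_j = 0.
In a symmetric equilibrium every mine chooses the same y, so Σ_{j≠i} y_j = 2y. The condition becomes 41 − 8y = 0, giving y = 41/8 = 5.125.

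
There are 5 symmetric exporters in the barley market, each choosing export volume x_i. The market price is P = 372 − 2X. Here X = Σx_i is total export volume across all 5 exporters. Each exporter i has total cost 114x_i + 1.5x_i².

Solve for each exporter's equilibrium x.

17.2

A representative exporter's profit is π_i = x_i(372 − 2X) − 114x_i − 1.5x_i², with X = x_i + Σ_{j≠i} x_j.
First-order condition: 258 − 7x_i − 2Σ_{j≠i} x_j = 0.
In a symmetric equilibrium every exporter chooses the same x, so Σ_{j≠i} x_j = 4x. The condition becomes 258 − 15x = 0, giving x = 258/15 = 17.2.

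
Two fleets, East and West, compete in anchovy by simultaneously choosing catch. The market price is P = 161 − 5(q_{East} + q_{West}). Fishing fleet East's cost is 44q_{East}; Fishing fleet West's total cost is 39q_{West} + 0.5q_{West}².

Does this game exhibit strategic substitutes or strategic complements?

strategic substitutes

Fishing fleet East's profit: π = q_{East}(161 − 5(q_{East} + q_{West})) − 44q_{East}.
∂π/∂q_{East} = 117 − 10q_{East} − 5q_{West} = 0, so q_{East} = 11.7 − 0.5q_{West}.
The best-response slope dq_{East}/dq_{West} = −0.5 < 0: the reaction function is downward-sloping, so the choices are strategic substitutes.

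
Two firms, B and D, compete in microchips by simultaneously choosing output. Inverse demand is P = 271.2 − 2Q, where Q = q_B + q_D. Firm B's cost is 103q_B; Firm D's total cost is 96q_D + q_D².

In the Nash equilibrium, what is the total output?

51.16

Firm B's profit: π = q_B(271.2 − 2(q_B + q_D)) − 103q_B.
∂π/∂q_B = 168.2 − 4q_B − 2q_D = 0, so q_B = 42.05 − 0.5q_D.
For D: ∂π/∂q_D = 175.2 − 6q_D − 2q_B = 0 ⇒ q_D = 29.2 − (1/3)q_B.
Solving the two reaction functions simultaneously: (1 − (−0.5)(−1/3))q_B = 42.05 − 0.5·29.2, so (5/6)q_B = 27.45 and q_B = 32.94.
Then q_D = 29.2 − (1/3)·32.94 = 18.22.
Total output: 32.94 + 18.22 = 51.16.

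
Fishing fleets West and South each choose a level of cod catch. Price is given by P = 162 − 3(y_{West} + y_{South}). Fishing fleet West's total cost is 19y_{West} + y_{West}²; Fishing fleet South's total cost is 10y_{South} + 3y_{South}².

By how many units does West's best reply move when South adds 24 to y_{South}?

Fishing fleet West's profit: π = y_{West}(162 − 3(y_{West} + y_{South})) − 19y_{West} − y_{West}².
∂π/∂y_{West} = 143 − 8y_{West} − 3y_{South} = 0, so y_{West} = 17.875 − 0.375y_{South}.
The reaction-function slope is −0.375, so a 24-unit rise in y_{South} moves y_{West} by −0.375 × 24 = −9. West's best response falls — the actions are strategic substitutes.

-9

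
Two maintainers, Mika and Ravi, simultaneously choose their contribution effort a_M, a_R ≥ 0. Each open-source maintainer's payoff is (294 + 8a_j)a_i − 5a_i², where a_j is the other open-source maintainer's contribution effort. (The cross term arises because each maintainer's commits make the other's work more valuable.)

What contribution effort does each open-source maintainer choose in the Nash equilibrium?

Mika's payoff is (294 + 8a_R)a_M − 5a_M².
∂π/∂a_M = 294 + 8a_R − 10a_M = 0, so a_M = 29.4 + 0.8a_R.
The game is symmetric, so in equilibrium a_R = a_M: the reaction function gives 0.2a_M = 29.4, hence a_M = 147.

147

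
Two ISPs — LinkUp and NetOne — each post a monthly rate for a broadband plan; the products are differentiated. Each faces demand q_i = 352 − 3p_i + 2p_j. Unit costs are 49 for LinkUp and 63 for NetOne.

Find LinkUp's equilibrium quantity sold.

235.125

LinkUp's profit: π = (p_{LinkUp} − 49)(352 − 3p_{LinkUp} + 2p_{NetOne}).
∂π/∂p_{LinkUp} = 499 − 6p_{LinkUp} + 2p_{NetOne} = 0 ⇒ p_{LinkUp} = 499/6 + (1/3)p_{NetOne}.
Similarly p_{NetOne} = 541/6 + (1/3)p_{LinkUp}.
Solving the two reaction functions simultaneously: (1 − (1/3)(1/3))p_{LinkUp} = 499/6 + (1/3)·(541/6), so (8/9)p_{LinkUp} = 1019/9 and p_{LinkUp} = 127.375.
Then p_{NetOne} = 541/6 + (1/3)·127.375 = 132.625.
q_{LinkUp} = 352 − 3·127.375 + 2·132.625 = 235.125.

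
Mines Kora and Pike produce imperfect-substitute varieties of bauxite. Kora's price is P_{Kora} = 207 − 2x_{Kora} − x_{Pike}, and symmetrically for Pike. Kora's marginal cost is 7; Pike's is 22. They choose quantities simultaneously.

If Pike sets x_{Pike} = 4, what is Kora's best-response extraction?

49

Mine Kora's profit: π = x_{Kora}(207 − 2x_{Kora} − x_{Pike}) − 7x_{Kora}.
∂π/∂x_{Kora} = 200 − 4x_{Kora} − x_{Pike} = 0 ⇒ x_{Kora} = 50 − 0.25x_{Pike}.
At x_{Pike} = 4: x_{Kora} = 50 − 0.25·4 = 49.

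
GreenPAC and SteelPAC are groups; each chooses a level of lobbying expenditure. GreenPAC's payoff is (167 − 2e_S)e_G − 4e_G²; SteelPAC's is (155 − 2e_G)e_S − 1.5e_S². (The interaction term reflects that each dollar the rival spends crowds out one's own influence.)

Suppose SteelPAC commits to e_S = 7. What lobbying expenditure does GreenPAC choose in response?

Expanding GreenPAC's payoff: 167e_G − 2e_Se_G − 4e_G².
∂π/∂e_G = 167 − 2e_S − 8e_G = 0, so e_G = 20.875 − 0.25e_S.
At e_S = 7: e_G = 20.875 − 0.25·7 = 19.125.

19.125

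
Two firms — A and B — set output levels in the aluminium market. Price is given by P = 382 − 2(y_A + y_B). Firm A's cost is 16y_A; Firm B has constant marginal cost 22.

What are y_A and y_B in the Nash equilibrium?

Firm A's profit: π = y_A(382 − 2(y_A + y_B)) − 16y_A.
∂π/∂y_A = 366 − 4y_A − 2y_B = 0, so y_A = 91.5 − 0.5y_B.
By the same steps for B: y_B = 90 − 0.5y_A.
Substituting the second reaction function into the first: y_A = 91.5 − 0.5(90 − 0.5y_A), which gives 0.75y_A = 46.5 ⇒ y_A = 62.
Then y_B = 90 − 0.5·62 = 59.

62, 59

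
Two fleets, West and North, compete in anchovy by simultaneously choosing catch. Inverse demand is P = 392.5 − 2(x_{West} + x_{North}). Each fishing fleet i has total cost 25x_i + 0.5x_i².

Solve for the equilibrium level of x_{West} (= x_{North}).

Fishing fleet West's profit: π = x_{West}(392.5 − 2(x_{West} + x_{North})) − 25x_{West} − 0.5x_{West}².
∂π/∂x_{West} = 367.5 − 5x_{West} − 2x_{North} = 0, so x_{West} = 73.5 − 0.4x_{North}.
Setting x_{West} = x_{North} in the reaction function: x_{West} = 73.5 − 0.4x_{West}, so x_{West} = 73.5 / 1.4 = 52.5.

52.5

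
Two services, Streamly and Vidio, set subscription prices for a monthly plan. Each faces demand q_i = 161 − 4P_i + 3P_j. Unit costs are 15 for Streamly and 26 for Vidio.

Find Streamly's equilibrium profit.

Streamly's profit: π = (P_{Streamly} − 15)(161 − 4P_{Streamly} + 3P_{Vidio}).
∂π/∂P_{Streamly} = 221 − 8P_{Streamly} + 3P_{Vidio} = 0 ⇒ P_{Streamly} = 27.625 + 0.375P_{Vidio}.
Similarly P_{Vidio} = 33.125 + 0.375P_{Streamly}.
Substituting the second reaction function into the first: P_{Streamly} = 27.625 + 0.375(33.125 + 0.375P_{Streamly}), which gives (55/64)P_{Streamly} = 2563/64 ⇒ P_{Streamly} = 46.6.
Then P_{Vidio} = 33.125 + 0.375·46.6 = 50.6.
q_{Streamly} = 161 − 4·46.6 + 3·50.6 = 126.4.
Profit = (46.6 − 15)·126.4 = 3994.24.

3994.24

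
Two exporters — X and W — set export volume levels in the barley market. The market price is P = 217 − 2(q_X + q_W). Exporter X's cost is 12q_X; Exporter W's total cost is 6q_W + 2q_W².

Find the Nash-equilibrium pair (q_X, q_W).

Exporter X's profit: π = q_X(217 − 2(q_X + q_W)) − 12q_X.
∂π/∂q_X = 205 − 4q_X − 2q_W = 0, so q_X = 51.25 − 0.5q_W.
For W: ∂π/∂q_W = 211 − 8q_W − 2q_X = 0 ⇒ q_W = 26.375 − 0.25q_X.
Substituting the second reaction function into the first: q_X = 51.25 − 0.5(26.375 − 0.25q_X), which gives 0.875q_X = 38.0625 ⇒ q_X = 43.5.
Then q_W = 26.375 − 0.25·43.5 = 15.5.

43.5, 15.5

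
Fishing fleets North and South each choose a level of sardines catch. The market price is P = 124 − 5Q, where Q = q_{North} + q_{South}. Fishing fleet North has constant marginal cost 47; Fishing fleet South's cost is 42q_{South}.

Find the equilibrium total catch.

10.6

Fishing fleet North's profit: π = q_{North}(124 − 5(q_{North} + q_{South})) − 47q_{North}.
∂π/∂q_{North} = 77 − 10q_{North} − 5q_{South} = 0, so q_{North} = 7.7 − 0.5q_{South}.
By the same steps for South: q_{South} = 8.2 − 0.5q_{North}.
Substituting the second reaction function into the first: q_{North} = 7.7 − 0.5(8.2 − 0.5q_{North}), which gives 0.75q_{North} = 3.6 ⇒ q_{North} = 4.8.
Then q_{South} = 8.2 − 0.5·4.8 = 5.8.
Total catch: 4.8 + 5.8 = 10.6.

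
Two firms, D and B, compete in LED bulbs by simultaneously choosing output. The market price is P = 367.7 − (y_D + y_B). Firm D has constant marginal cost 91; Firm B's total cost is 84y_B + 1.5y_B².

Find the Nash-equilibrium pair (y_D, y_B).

Firm D's profit: π = y_D(367.7 − (y_D + y_B)) − 91y_D.
∂π/∂y_D = 276.7 − 2y_D − y_B = 0, so y_D = 138.35 − 0.5y_B.
For B: ∂π/∂y_B = 283.7 − 5y_B − y_D = 0 ⇒ y_B = 56.74 − 0.2y_D.
Solving the two reaction functions simultaneously: (1 − (−0.5)(−0.2))y_D = 138.35 − 0.5·56.74, so 0.9y_D = 109.98 and y_D = 122.2.
Then y_B = 56.74 − 0.2·122.2 = 32.3.

122.2, 32.3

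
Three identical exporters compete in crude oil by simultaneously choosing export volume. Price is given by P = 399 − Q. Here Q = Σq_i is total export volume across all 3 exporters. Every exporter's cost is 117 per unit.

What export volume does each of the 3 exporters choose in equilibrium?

70.5

A representative exporter's profit is π_i = q_i(399 − Q) − 117q_i, with Q = q_i + Σ_{j≠i} q_j.
First-order condition: 282 − 2q_i − Σ_{j≠i} q_j = 0.
Imposing symmetry (q_j = q for all j) turns Σ_{j≠i} q_j into 2q, so 282 = 4q and q = 70.5.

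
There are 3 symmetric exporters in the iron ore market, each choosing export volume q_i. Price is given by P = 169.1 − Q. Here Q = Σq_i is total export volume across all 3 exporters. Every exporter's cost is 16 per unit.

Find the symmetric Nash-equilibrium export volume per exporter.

38.275

A representative exporter's profit is π_i = q_i(169.1 − Q) − 16q_i, with Q = q_i + Σ_{j≠i} q_j.
First-order condition: 153.1 − 2q_i − Σ_{j≠i} q_j = 0.
In a symmetric equilibrium every exporter chooses the same q, so Σ_{j≠i} q_j = 2q. The condition becomes 153.1 − 4q = 0, giving q = 153.1/4 = 38.275.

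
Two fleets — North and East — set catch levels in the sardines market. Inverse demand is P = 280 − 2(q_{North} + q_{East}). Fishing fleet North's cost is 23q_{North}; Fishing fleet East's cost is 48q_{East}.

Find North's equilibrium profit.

Fishing fleet North's profit: π = q_{North}(280 − 2(q_{North} + q_{East})) − 23q_{North}.
∂π/∂q_{North} = 257 − 4q_{North} − 2q_{East} = 0, so q_{North} = 64.25 − 0.5q_{East}.
By the same steps for East: q_{East} = 58 − 0.5q_{North}.
Solving the two reaction functions simultaneously: (1 − (−0.5)(−0.5))q_{North} = 64.25 − 0.5·58, so 0.75q_{North} = 35.25 and q_{North} = 47.
Then q_{East} = 58 − 0.5·47 = 34.5.
Price P = 280 − 2·81.5 = 117.
North's profit: (117 − 23)·47 = 4418.

4418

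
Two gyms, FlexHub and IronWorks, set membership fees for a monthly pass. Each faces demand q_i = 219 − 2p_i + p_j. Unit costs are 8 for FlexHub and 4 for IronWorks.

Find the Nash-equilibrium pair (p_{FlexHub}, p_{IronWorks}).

77.8, 76.2

FlexHub's profit: π = (p_{FlexHub} − 8)(219 − 2p_{FlexHub} + p_{IronWorks}).
∂π/∂p_{FlexHub} = 235 − 4p_{FlexHub} + p_{IronWorks} = 0 ⇒ p_{FlexHub} = 58.75 + 0.25p_{IronWorks}.
Similarly p_{IronWorks} = 56.75 + 0.25p_{FlexHub}.
Plugging p_{IronWorks} into FlexHub's best response: p_{FlexHub} = 58.75 + 0.25(56.75 + 0.25p_{FlexHub}) ⇒ 0.9375p_{FlexHub} = 72.9375, so p_{FlexHub} = 77.8.
Then p_{IronWorks} = 56.75 + 0.25·77.8 = 76.2.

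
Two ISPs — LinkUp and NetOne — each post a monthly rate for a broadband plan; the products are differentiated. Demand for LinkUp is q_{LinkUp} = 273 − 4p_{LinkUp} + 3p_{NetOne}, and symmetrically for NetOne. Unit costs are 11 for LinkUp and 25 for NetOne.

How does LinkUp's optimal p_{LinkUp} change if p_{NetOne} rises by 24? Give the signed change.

9

LinkUp's profit: π = (p_{LinkUp} − 11)(273 − 4p_{LinkUp} + 3p_{NetOne}).
∂π/∂p_{LinkUp} = 317 − 8p_{LinkUp} + 3p_{NetOne} = 0 ⇒ p_{LinkUp} = 39.625 + 0.375p_{NetOne}.
The reaction-function slope is 0.375, so a 24-unit rise in p_{NetOne} moves p_{LinkUp} by 0.375 × 24 = 9. LinkUp's best response rises — the actions are strategic complements.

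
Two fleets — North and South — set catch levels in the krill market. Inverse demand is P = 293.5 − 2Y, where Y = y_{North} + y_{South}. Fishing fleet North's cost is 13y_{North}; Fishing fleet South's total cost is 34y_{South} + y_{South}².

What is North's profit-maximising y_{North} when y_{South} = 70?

35.125

Fishing fleet North's profit: π = y_{North}(293.5 − 2(y_{North} + y_{South})) − 13y_{North}.
∂π/∂y_{North} = 280.5 − 4y_{North} − 2y_{South} = 0, so y_{North} = 70.125 − 0.5y_{South}.
At y_{South} = 70: y_{North} = 70.125 − 0.5·70 = 35.125.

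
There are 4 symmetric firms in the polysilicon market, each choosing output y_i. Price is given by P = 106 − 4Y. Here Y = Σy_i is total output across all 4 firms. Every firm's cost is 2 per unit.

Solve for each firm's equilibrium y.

A representative firm's profit is π_i = y_i(106 − 4Y) − 2y_i, with Y = y_i + Σ_{j≠i} y_j.
First-order condition: 104 − 8y_i − 4Σ_{j≠i} y_j = 0.
In a symmetric equilibrium every firm chooses the same y, so Σ_{j≠i} y_j = 3y. The condition becomes 104 − 20y = 0, giving y = 104/20 = 5.2.

5.2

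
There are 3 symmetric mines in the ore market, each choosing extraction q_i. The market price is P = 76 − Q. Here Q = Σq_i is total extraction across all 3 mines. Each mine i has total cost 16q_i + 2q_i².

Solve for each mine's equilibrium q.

7.5

A representative mine's profit is π_i = q_i(76 − Q) − 16q_i − 2q_i², with Q = q_i + Σ_{j≠i} q_j.
First-order condition: 60 − 6q_i − Σ_{j≠i} q_j = 0.
With identical mines, set every q_j = q: then 60 − 6q − 2q = 0, i.e. q = 60/8 = 7.5.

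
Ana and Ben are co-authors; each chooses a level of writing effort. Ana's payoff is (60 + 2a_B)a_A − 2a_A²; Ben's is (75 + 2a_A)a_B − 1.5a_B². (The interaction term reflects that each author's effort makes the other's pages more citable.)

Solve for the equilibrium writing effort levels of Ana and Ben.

41.25, 52.5

Expanding Ana's payoff: 60a_A + 2a_Ba_A − 2a_A².
∂π/∂a_A = 60 + 2a_B − 4a_A = 0, so a_A = 15 + 0.5a_B.
Likewise for Ben: a_B = 25 + (2/3)a_A.
Substituting the second reaction function into the first: a_A = 15 + 0.5(25 + (2/3)a_A), which gives (2/3)a_A = 27.5 ⇒ a_A = 41.25.
Then a_B = 25 + (2/3)·41.25 = 52.5.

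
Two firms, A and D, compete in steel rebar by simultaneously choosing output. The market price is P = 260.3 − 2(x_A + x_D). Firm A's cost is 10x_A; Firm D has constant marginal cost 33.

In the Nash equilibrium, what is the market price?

101.1

Firm A's profit: π = x_A(260.3 − 2(x_A + x_D)) − 10x_A.
∂π/∂x_A = 250.3 − 4x_A − 2x_D = 0, so x_A = 62.575 − 0.5x_D.
By the same steps for D: x_D = 56.825 − 0.5x_A.
Plugging x_D into A's best response: x_A = 62.575 − 0.5(56.825 − 0.5x_A) ⇒ 0.75x_A = 34.1625, so x_A = 45.55.
Then x_D = 56.825 − 0.5·45.55 = 34.05.
Equilibrium price: P = 260.3 − 2·79.6 = 101.1.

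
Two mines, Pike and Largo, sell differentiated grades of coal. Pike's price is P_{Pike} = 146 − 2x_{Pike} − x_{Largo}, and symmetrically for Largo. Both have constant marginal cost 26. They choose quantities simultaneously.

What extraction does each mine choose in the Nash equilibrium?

24

Mine Pike's profit: π = x_{Pike}(146 − 2x_{Pike} − x_{Largo}) − 26x_{Pike}.
∂π/∂x_{Pike} = 120 − 4x_{Pike} − x_{Largo} = 0 ⇒ x_{Pike} = 30 − 0.25x_{Largo}.
By symmetry x_{Largo} = x_{Pike}; substituting into the reaction function, 1.25x_{Pike} = 30 and x_{Pike} = 24.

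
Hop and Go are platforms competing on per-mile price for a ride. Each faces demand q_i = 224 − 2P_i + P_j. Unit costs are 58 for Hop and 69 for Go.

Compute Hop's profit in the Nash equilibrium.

Hop's profit: π = (P_{Hop} − 58)(224 − 2P_{Hop} + P_{Go}).
∂π/∂P_{Hop} = 340 − 4P_{Hop} + P_{Go} = 0 ⇒ P_{Hop} = 85 + 0.25P_{Go}.
Similarly P_{Go} = 90.5 + 0.25P_{Hop}.
Substituting the second reaction function into the first: P_{Hop} = 85 + 0.25(90.5 + 0.25P_{Hop}), which gives 0.9375P_{Hop} = 107.625 ⇒ P_{Hop} = 114.8.
Then P_{Go} = 90.5 + 0.25·114.8 = 119.2.
q_{Hop} = 224 − 2·114.8 + 119.2 = 113.6.
Profit = (114.8 − 58)·113.6 = 6452.48.

6452.48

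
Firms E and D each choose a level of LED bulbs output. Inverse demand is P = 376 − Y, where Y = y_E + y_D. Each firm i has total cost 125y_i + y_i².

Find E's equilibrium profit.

Firm E's profit: π = y_E(376 − (y_E + y_D)) − 125y_E − y_E².
∂π/∂y_E = 251 − 4y_E − y_D = 0, so y_E = 62.75 − 0.25y_D.
By symmetry y_D = y_E; substituting into the reaction function, 1.25y_E = 62.75 and y_E = 50.2.
Price P = 376 − 100.4 = 275.6.
E's profit: (275.6 − 125)·50.2 − (50.2)² = 5040.08.

5040.08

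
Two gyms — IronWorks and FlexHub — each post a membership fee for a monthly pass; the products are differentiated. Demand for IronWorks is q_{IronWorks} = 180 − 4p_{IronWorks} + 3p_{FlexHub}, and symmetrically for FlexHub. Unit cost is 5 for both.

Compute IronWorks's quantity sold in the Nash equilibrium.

IronWorks's profit: π = (p_{IronWorks} − 5)(180 − 4p_{IronWorks} + 3p_{FlexHub}).
∂π/∂p_{IronWorks} = 200 − 8p_{IronWorks} + 3p_{FlexHub} = 0 ⇒ p_{IronWorks} = 25 + 0.375p_{FlexHub}.
By symmetry p_{FlexHub} = p_{IronWorks}; substituting into the reaction function, 0.625p_{IronWorks} = 25 and p_{IronWorks} = 40.
q_{IronWorks} = 180 − 4·40 + 3·40 = 140.

140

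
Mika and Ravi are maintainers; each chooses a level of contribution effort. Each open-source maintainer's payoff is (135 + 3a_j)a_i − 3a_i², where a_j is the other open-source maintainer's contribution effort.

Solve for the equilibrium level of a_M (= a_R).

Mika's payoff is (135 + 3a_R)a_M − 3a_M².
∂π/∂a_M = 135 + 3a_R − 6a_M = 0, so a_M = 22.5 + 0.5a_R.
Setting a_M = a_R in the reaction function: a_M = 22.5 + 0.5a_M, so a_M = 22.5 / 0.5 = 45.

45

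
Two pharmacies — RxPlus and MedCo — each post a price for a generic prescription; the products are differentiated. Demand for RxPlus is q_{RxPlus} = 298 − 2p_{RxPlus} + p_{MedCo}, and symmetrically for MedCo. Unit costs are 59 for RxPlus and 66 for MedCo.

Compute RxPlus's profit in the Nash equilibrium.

RxPlus's profit: π = (p_{RxPlus} − 59)(298 − 2p_{RxPlus} + p_{MedCo}).
∂π/∂p_{RxPlus} = 416 − 4p_{RxPlus} + p_{MedCo} = 0 ⇒ p_{RxPlus} = 104 + 0.25p_{MedCo}.
Similarly p_{MedCo} = 107.5 + 0.25p_{RxPlus}.
Plugging p_{MedCo} into RxPlus's best response: p_{RxPlus} = 104 + 0.25(107.5 + 0.25p_{RxPlus}) ⇒ 0.9375p_{RxPlus} = 130.875, so p_{RxPlus} = 139.6.
Then p_{MedCo} = 107.5 + 0.25·139.6 = 142.4.
q_{RxPlus} = 298 − 2·139.6 + 142.4 = 161.2.
Profit = (139.6 − 59)·161.2 = 12992.72.

12992.72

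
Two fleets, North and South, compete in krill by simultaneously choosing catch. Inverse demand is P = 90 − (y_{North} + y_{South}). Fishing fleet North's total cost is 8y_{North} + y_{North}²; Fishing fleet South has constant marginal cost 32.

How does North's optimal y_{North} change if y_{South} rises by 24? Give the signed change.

Fishing fleet North's profit: π = y_{North}(90 − (y_{North} + y_{South})) − 8y_{North} − y_{North}².
∂π/∂y_{North} = 82 − 4y_{North} − y_{South} = 0, so y_{North} = 20.5 − 0.25y_{South}.
The reaction-function slope is −0.25, so a 24-unit rise in y_{South} moves y_{North} by −0.25 × 24 = −6. North's best response falls — the actions are strategic substitutes.

-6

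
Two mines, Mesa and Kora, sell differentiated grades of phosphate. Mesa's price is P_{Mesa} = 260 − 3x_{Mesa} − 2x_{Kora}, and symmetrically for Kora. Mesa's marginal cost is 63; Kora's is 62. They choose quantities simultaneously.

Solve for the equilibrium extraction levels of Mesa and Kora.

Mine Mesa's profit: π = x_{Mesa}(260 − 3x_{Mesa} − 2x_{Kora}) − 63x_{Mesa}.
∂π/∂x_{Mesa} = 197 − 6x_{Mesa} − 2x_{Kora} = 0 ⇒ x_{Mesa} = 197/6 − (1/3)x_{Kora}.
Similarly x_{Kora} = 33 − (1/3)x_{Mesa}.
Substituting the second reaction function into the first: x_{Mesa} = 197/6 − (1/3)(33 − (1/3)x_{Mesa}), which gives (8/9)x_{Mesa} = 131/6 ⇒ x_{Mesa} = 24.5625.
Then x_{Kora} = 33 − (1/3)·24.5625 = 24.8125.

24.5625, 24.8125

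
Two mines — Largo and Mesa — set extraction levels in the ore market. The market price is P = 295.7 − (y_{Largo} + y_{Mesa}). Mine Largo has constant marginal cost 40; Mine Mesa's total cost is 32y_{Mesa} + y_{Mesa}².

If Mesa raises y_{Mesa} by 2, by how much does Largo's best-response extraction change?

-1

Mine Largo's profit: π = y_{Largo}(295.7 − (y_{Largo} + y_{Mesa})) − 40y_{Largo}.
∂π/∂y_{Largo} = 255.7 − 2y_{Largo} − y_{Mesa} = 0, so y_{Largo} = 127.85 − 0.5y_{Mesa}.
The reaction-function slope is −0.5, so a 2-unit rise in y_{Mesa} moves y_{Largo} by −0.5 × 2 = −1. Largo's best response falls — the actions are strategic substitutes.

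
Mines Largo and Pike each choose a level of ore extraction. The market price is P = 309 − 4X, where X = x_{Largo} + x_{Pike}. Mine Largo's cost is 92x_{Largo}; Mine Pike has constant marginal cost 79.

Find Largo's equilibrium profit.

1156

Mine Largo's profit: π = x_{Largo}(309 − 4(x_{Largo} + x_{Pike})) − 92x_{Largo}.
∂π/∂x_{Largo} = 217 − 8x_{Largo} − 4x_{Pike} = 0, so x_{Largo} = 27.125 − 0.5x_{Pike}.
By the same steps for Pike: x_{Pike} = 28.75 − 0.5x_{Largo}.
Solving the two reaction functions simultaneously: (1 − (−0.5)(−0.5))x_{Largo} = 27.125 − 0.5·28.75, so 0.75x_{Largo} = 12.75 and x_{Largo} = 17.
Then x_{Pike} = 28.75 − 0.5·17 = 20.25.
Price P = 309 − 4·37.25 = 160.
Largo's profit: (160 − 92)·17 = 1156.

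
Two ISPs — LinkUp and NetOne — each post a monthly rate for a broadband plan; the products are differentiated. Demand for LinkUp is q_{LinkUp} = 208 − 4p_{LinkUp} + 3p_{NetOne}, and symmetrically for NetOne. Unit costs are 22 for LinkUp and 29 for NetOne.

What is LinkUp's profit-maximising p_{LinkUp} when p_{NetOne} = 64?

61

LinkUp's profit: π = (p_{LinkUp} − 22)(208 − 4p_{LinkUp} + 3p_{NetOne}).
∂π/∂p_{LinkUp} = 296 − 8p_{LinkUp} + 3p_{NetOne} = 0 ⇒ p_{LinkUp} = 37 + 0.375p_{NetOne}.
At p_{NetOne} = 64: p_{LinkUp} = 37 + 0.375·64 = 61.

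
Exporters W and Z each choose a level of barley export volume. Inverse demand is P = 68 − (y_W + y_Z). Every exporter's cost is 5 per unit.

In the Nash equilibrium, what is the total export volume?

Exporter W's profit: π = y_W(68 − (y_W + y_Z)) − 5y_W.
∂π/∂y_W = 63 − 2y_W − y_Z = 0, so y_W = 31.5 − 0.5y_Z.
By symmetry y_Z = y_W; substituting into the reaction function, 1.5y_W = 31.5 and y_W = 21.
Total export volume: 21 + 21 = 42.

42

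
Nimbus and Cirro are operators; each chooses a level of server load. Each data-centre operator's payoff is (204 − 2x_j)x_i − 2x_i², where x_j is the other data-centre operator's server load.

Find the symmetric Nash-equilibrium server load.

Nimbus's payoff is (204 − 2x_C)x_N − 2x_N².
∂π/∂x_N = 204 − 2x_C − 4x_N = 0, so x_N = 51 − 0.5x_C.
By symmetry x_C = x_N; substituting into the reaction function, 1.5x_N = 51 and x_N = 34.

34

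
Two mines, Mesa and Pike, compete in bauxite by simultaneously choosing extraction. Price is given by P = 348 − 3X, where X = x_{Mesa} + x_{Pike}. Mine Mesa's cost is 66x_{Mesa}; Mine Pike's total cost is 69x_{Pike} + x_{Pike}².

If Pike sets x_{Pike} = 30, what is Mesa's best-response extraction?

32

Mine Mesa's profit: π = x_{Mesa}(348 − 3(x_{Mesa} + x_{Pike})) − 66x_{Mesa}.
∂π/∂x_{Mesa} = 282 − 6x_{Mesa} − 3x_{Pike} = 0, so x_{Mesa} = 47 − 0.5x_{Pike}.
At x_{Pike} = 30: x_{Mesa} = 47 − 0.5·30 = 32.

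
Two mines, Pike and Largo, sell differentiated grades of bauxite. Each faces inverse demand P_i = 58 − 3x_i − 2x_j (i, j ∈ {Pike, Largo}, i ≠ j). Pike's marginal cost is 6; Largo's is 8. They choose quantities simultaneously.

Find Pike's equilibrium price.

Mine Pike's profit: π = x_{Pike}(58 − 3x_{Pike} − 2x_{Largo}) − 6x_{Pike}.
∂π/∂x_{Pike} = 52 − 6x_{Pike} − 2x_{Largo} = 0 ⇒ x_{Pike} = 26/3 − (1/3)x_{Largo}.
Similarly x_{Largo} = 25/3 − (1/3)x_{Pike}.
Solving the two reaction functions simultaneously: (1 − (−1/3)(−1/3))x_{Pike} = 26/3 − (1/3)·(25/3), so (8/9)x_{Pike} = 53/9 and x_{Pike} = 6.625.
Then x_{Largo} = 25/3 − (1/3)·6.625 = 6.125.
P_{Pike} = 58 − 3·6.625 − 2·6.125 = 25.875.

25.875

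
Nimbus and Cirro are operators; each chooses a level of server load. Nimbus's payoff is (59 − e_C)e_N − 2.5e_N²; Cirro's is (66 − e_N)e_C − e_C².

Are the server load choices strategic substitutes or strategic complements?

strategic substitutes

Expanding Nimbus's payoff: 59e_N − e_Ce_N − 2.5e_N².
∂π/∂e_N = 59 − e_C − 5e_N = 0, so e_N = 11.8 − 0.2e_C.
The best-response slope de_N/de_C = −0.2 < 0: the reaction function is downward-sloping, so the choices are strategic substitutes.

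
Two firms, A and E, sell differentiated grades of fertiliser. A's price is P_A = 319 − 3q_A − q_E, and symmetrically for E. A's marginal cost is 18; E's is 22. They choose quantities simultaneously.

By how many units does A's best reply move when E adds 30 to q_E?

-5

Firm A's profit: π = q_A(319 − 3q_A − q_E) − 18q_A.
∂π/∂q_A = 301 − 6q_A − q_E = 0 ⇒ q_A = 301/6 − (1/6)q_E.
The reaction-function slope is −1/6, so a 30-unit rise in q_E moves q_A by −1/6 × 30 = −5. A's best response falls — the actions are strategic substitutes.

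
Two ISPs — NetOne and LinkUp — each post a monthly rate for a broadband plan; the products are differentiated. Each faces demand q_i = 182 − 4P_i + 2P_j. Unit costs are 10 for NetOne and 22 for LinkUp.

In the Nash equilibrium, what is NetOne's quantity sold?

NetOne's profit: π = (P_{NetOne} − 10)(182 − 4P_{NetOne} + 2P_{LinkUp}).
∂π/∂P_{NetOne} = 222 − 8P_{NetOne} + 2P_{LinkUp} = 0 ⇒ P_{NetOne} = 27.75 + 0.25P_{LinkUp}.
Similarly P_{LinkUp} = 33.75 + 0.25P_{NetOne}.
Substituting the second reaction function into the first: P_{NetOne} = 27.75 + 0.25(33.75 + 0.25P_{NetOne}), which gives 0.9375P_{NetOne} = 36.1875 ⇒ P_{NetOne} = 38.6.
Then P_{LinkUp} = 33.75 + 0.25·38.6 = 43.4.
q_{NetOne} = 182 − 4·38.6 + 2·43.4 = 114.4.

114.4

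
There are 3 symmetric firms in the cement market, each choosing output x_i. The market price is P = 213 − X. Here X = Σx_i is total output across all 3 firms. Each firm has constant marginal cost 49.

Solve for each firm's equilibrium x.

41

A representative firm's profit is π_i = x_i(213 − X) − 49x_i, with X = x_i + Σ_{j≠i} x_j.
First-order condition: 164 − 2x_i − Σ_{j≠i} x_j = 0.
In a symmetric equilibrium every firm chooses the same x, so Σ_{j≠i} x_j = 2x. The condition becomes 164 − 4x = 0, giving x = 164/4 = 41.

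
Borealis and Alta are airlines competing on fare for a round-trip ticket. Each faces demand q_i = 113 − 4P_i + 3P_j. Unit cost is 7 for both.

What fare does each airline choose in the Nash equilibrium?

Borealis's profit: π = (P_{Borealis} − 7)(113 − 4P_{Borealis} + 3P_{Alta}).
∂π/∂P_{Borealis} = 141 − 8P_{Borealis} + 3P_{Alta} = 0 ⇒ P_{Borealis} = 17.625 + 0.375P_{Alta}.
The game is symmetric, so in equilibrium P_{Alta} = P_{Borealis}: the reaction function gives 0.625P_{Borealis} = 17.625, hence P_{Borealis} = 28.2.

28.2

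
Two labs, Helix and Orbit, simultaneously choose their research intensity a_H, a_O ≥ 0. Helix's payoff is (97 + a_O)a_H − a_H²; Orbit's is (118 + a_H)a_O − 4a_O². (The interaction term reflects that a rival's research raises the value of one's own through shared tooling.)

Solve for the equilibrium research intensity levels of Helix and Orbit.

Expanding Helix's payoff: 97a_H + a_Oa_H − a_H².
∂π/∂a_H = 97 + a_O − 2a_H = 0, so a_H = 48.5 + 0.5a_O.
Likewise for Orbit: a_O = 14.75 + 0.125a_H.
Solving the two reaction functions simultaneously: (1 − (0.5)(0.125))a_H = 48.5 + 0.5·14.75, so 0.9375a_H = 55.875 and a_H = 59.6.
Then a_O = 14.75 + 0.125·59.6 = 22.2.

59.6, 22.2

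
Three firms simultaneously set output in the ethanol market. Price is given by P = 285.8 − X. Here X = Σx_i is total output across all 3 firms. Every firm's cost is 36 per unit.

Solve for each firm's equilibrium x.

62.45

A representative firm's profit is π_i = x_i(285.8 − X) − 36x_i, with X = x_i + Σ_{j≠i} x_j.
First-order condition: 249.8 − 2x_i − Σ_{j≠i} x_j = 0.
Imposing symmetry (x_j = x for all j) turns Σ_{j≠i} x_j into 2x, so 249.8 = 4x and x = 62.45.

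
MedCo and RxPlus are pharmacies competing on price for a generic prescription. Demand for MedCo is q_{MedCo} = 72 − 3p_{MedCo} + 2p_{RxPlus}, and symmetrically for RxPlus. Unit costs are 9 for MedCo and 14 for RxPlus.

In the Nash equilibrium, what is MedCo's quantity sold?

MedCo's profit: π = (p_{MedCo} − 9)(72 − 3p_{MedCo} + 2p_{RxPlus}).
∂π/∂p_{MedCo} = 99 − 6p_{MedCo} + 2p_{RxPlus} = 0 ⇒ p_{MedCo} = 16.5 + (1/3)p_{RxPlus}.
Similarly p_{RxPlus} = 19 + (1/3)p_{MedCo}.
Solving the two reaction functions simultaneously: (1 − (1/3)(1/3))p_{MedCo} = 16.5 + (1/3)·19, so (8/9)p_{MedCo} = 137/6 and p_{MedCo} = 25.6875.
Then p_{RxPlus} = 19 + (1/3)·25.6875 = 27.5625.
q_{MedCo} = 72 − 3·25.6875 + 2·27.5625 = 50.0625.

50.0625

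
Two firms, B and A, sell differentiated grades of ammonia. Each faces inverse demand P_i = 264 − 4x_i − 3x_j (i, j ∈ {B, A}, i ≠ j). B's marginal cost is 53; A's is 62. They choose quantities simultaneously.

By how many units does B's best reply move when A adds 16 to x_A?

-6

Firm B's profit: π = x_B(264 − 4x_B − 3x_A) − 53x_B.
∂π/∂x_B = 211 − 8x_B − 3x_A = 0 ⇒ x_B = 26.375 − 0.375x_A.
The reaction-function slope is −0.375, so a 16-unit rise in x_A moves x_B by −0.375 × 16 = −6. B's best response falls — the actions are strategic substitutes.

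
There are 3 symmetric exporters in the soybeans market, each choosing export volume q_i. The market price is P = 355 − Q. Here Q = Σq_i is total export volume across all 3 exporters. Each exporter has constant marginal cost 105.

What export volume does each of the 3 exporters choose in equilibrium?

62.5

A representative exporter's profit is π_i = q_i(355 − Q) − 105q_i, with Q = q_i + Σ_{j≠i} q_j.
First-order condition: 250 − 2q_i − Σ_{j≠i} q_j = 0.
Imposing symmetry (q_j = q for all j) turns Σ_{j≠i} q_j into 2q, so 250 = 4q and q = 62.5.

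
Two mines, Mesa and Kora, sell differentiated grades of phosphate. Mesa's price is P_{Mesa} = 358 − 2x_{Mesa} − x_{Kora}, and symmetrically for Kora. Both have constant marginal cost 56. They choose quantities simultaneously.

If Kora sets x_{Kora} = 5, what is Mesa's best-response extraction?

Mine Mesa's profit: π = x_{Mesa}(358 − 2x_{Mesa} − x_{Kora}) − 56x_{Mesa}.
∂π/∂x_{Mesa} = 302 − 4x_{Mesa} − x_{Kora} = 0 ⇒ x_{Mesa} = 75.5 − 0.25x_{Kora}.
At x_{Kora} = 5: x_{Mesa} = 75.5 − 0.25·5 = 74.25.

74.25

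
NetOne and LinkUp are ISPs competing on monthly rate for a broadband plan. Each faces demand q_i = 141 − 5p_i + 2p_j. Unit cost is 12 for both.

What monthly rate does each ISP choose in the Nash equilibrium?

25.125

NetOne's profit: π = (p_{NetOne} − 12)(141 − 5p_{NetOne} + 2p_{LinkUp}).
∂π/∂p_{NetOne} = 201 − 10p_{NetOne} + 2p_{LinkUp} = 0 ⇒ p_{NetOne} = 20.1 + 0.2p_{LinkUp}.
The game is symmetric, so in equilibrium p_{LinkUp} = p_{NetOne}: the reaction function gives 0.8p_{NetOne} = 20.1, hence p_{NetOne} = 25.125.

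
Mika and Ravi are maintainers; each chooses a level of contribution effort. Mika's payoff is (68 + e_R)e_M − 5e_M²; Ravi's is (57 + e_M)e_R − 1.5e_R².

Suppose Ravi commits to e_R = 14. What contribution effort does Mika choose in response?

8.2

Expanding Mika's payoff: 68e_M + e_Re_M − 5e_M².
∂π/∂e_M = 68 + e_R − 10e_M = 0, so e_M = 6.8 + 0.1e_R.
At e_R = 14: e_M = 6.8 + 0.1·14 = 8.2.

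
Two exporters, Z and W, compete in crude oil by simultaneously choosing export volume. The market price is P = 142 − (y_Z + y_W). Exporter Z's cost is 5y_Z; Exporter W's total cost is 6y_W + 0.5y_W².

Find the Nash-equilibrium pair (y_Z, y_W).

Exporter Z's profit: π = y_Z(142 − (y_Z + y_W)) − 5y_Z.
∂π/∂y_Z = 137 − 2y_Z − y_W = 0, so y_Z = 68.5 − 0.5y_W.
For W: ∂π/∂y_W = 136 − 3y_W − y_Z = 0 ⇒ y_W = 136/3 − (1/3)y_Z.
Solving the two reaction functions simultaneously: (1 − (−0.5)(−1/3))y_Z = 68.5 − 0.5·(136/3), so (5/6)y_Z = 275/6 and y_Z = 55.
Then y_W = 136/3 − (1/3)·55 = 27.

55, 27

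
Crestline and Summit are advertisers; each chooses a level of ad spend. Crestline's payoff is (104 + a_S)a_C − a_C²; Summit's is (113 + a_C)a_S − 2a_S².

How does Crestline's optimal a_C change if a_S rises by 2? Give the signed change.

1

Expanding Crestline's payoff: 104a_C + a_Sa_C − a_C².
∂π/∂a_C = 104 + a_S − 2a_C = 0, so a_C = 52 + 0.5a_S.
The reaction-function slope is 0.5, so a 2-unit rise in a_S moves a_C by 0.5 × 2 = 1. Crestline's best response rises — the actions are strategic complements.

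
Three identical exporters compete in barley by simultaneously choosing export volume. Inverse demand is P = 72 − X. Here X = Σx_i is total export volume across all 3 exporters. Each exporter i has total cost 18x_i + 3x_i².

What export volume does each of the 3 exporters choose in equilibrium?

5.4

A representative exporter's profit is π_i = x_i(72 − X) − 18x_i − 3x_i², with X = x_i + Σ_{j≠i} x_j.
First-order condition: 54 − 8x_i − Σ_{j≠i} x_j = 0.
With identical exporters, set every x_j = x: then 54 − 8x − 2x = 0, i.e. x = 54/10 = 5.4.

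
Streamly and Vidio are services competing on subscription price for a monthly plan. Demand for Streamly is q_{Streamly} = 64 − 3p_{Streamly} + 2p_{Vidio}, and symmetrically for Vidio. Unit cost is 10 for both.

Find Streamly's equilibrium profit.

Streamly's profit: π = (p_{Streamly} − 10)(64 − 3p_{Streamly} + 2p_{Vidio}).
∂π/∂p_{Streamly} = 94 − 6p_{Streamly} + 2p_{Vidio} = 0 ⇒ p_{Streamly} = 47/3 + (1/3)p_{Vidio}.
Setting p_{Streamly} = p_{Vidio} in the reaction function: p_{Streamly} = 47/3 + (1/3)p_{Streamly}, so p_{Streamly} = (47/3) / (2/3) = 23.5.
q_{Streamly} = 64 − 3·23.5 + 2·23.5 = 40.5.
Profit = (23.5 − 10)·40.5 = 546.75.

546.75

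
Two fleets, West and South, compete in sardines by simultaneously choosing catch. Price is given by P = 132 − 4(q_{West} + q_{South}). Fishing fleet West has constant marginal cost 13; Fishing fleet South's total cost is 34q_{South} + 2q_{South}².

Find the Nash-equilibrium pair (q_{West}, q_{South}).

12.95, 3.85

Fishing fleet West's profit: π = q_{West}(132 − 4(q_{West} + q_{South})) − 13q_{West}.
∂π/∂q_{West} = 119 − 8q_{West} − 4q_{South} = 0, so q_{West} = 14.875 − 0.5q_{South}.
For South: ∂π/∂q_{South} = 98 − 12q_{South} − 4q_{West} = 0 ⇒ q_{South} = 49/6 − (1/3)q_{West}.
Substituting the second reaction function into the first: q_{West} = 14.875 − 0.5(49/6 − (1/3)q_{West}), which gives (5/6)q_{West} = 259/24 ⇒ q_{West} = 12.95.
Then q_{South} = 49/6 − (1/3)·12.95 = 3.85.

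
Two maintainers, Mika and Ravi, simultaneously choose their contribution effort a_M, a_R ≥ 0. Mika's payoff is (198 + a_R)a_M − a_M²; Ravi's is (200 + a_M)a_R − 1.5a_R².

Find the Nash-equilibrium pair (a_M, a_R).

Expanding Mika's payoff: 198a_M + a_Ra_M − a_M².
∂π/∂a_M = 198 + a_R − 2a_M = 0, so a_M = 99 + 0.5a_R.
Likewise for Ravi: a_R = 200/3 + (1/3)a_M.
Solving the two reaction functions simultaneously: (1 − (0.5)(1/3))a_M = 99 + 0.5·(200/3), so (5/6)a_M = 397/3 and a_M = 158.8.
Then a_R = 200/3 + (1/3)·158.8 = 119.6.

158.8, 119.6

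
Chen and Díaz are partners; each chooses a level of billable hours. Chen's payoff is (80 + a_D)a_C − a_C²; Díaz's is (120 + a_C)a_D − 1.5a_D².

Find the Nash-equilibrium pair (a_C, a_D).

Expanding Chen's payoff: 80a_C + a_Da_C − a_C².
∂π/∂a_C = 80 + a_D − 2a_C = 0, so a_C = 40 + 0.5a_D.
Likewise for Díaz: a_D = 40 + (1/3)a_C.
Substituting the second reaction function into the first: a_C = 40 + 0.5(40 + (1/3)a_C), which gives (5/6)a_C = 60 ⇒ a_C = 72.
Then a_D = 40 + (1/3)·72 = 64.

72, 64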